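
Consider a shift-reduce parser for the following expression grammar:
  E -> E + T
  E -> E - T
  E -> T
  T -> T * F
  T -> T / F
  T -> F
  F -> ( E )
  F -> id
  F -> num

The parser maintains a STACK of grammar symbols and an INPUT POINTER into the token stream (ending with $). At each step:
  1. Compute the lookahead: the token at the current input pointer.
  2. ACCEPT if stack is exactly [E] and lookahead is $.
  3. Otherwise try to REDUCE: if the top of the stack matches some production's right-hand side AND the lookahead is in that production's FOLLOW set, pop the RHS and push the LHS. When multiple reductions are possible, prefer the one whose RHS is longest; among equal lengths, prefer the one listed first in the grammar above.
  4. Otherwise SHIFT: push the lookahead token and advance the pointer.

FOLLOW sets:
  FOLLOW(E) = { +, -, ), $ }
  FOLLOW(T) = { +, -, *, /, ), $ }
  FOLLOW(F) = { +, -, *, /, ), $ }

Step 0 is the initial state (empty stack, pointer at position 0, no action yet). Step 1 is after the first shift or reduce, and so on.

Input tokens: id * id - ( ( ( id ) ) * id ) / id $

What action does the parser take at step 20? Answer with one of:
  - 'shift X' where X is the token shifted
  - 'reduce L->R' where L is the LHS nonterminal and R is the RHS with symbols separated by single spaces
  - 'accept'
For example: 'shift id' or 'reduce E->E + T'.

Step 1: shift id. Stack=[id] ptr=1 lookahead=* remaining=[* id - ( ( ( id ) ) * id ) / id $]
Step 2: reduce F->id. Stack=[F] ptr=1 lookahead=* remaining=[* id - ( ( ( id ) ) * id ) / id $]
Step 3: reduce T->F. Stack=[T] ptr=1 lookahead=* remaining=[* id - ( ( ( id ) ) * id ) / id $]
Step 4: shift *. Stack=[T *] ptr=2 lookahead=id remaining=[id - ( ( ( id ) ) * id ) / id $]
Step 5: shift id. Stack=[T * id] ptr=3 lookahead=- remaining=[- ( ( ( id ) ) * id ) / id $]
Step 6: reduce F->id. Stack=[T * F] ptr=3 lookahead=- remaining=[- ( ( ( id ) ) * id ) / id $]
Step 7: reduce T->T * F. Stack=[T] ptr=3 lookahead=- remaining=[- ( ( ( id ) ) * id ) / id $]
Step 8: reduce E->T. Stack=[E] ptr=3 lookahead=- remaining=[- ( ( ( id ) ) * id ) / id $]
Step 9: shift -. Stack=[E -] ptr=4 lookahead=( remaining=[( ( ( id ) ) * id ) / id $]
Step 10: shift (. Stack=[E - (] ptr=5 lookahead=( remaining=[( ( id ) ) * id ) / id $]
Step 11: shift (. Stack=[E - ( (] ptr=6 lookahead=( remaining=[( id ) ) * id ) / id $]
Step 12: shift (. Stack=[E - ( ( (] ptr=7 lookahead=id remaining=[id ) ) * id ) / id $]
Step 13: shift id. Stack=[E - ( ( ( id] ptr=8 lookahead=) remaining=[) ) * id ) / id $]
Step 14: reduce F->id. Stack=[E - ( ( ( F] ptr=8 lookahead=) remaining=[) ) * id ) / id $]
Step 15: reduce T->F. Stack=[E - ( ( ( T] ptr=8 lookahead=) remaining=[) ) * id ) / id $]
Step 16: reduce E->T. Stack=[E - ( ( ( E] ptr=8 lookahead=) remaining=[) ) * id ) / id $]
Step 17: shift ). Stack=[E - ( ( ( E )] ptr=9 lookahead=) remaining=[) * id ) / id $]
Step 18: reduce F->( E ). Stack=[E - ( ( F] ptr=9 lookahead=) remaining=[) * id ) / id $]
Step 19: reduce T->F. Stack=[E - ( ( T] ptr=9 lookahead=) remaining=[) * id ) / id $]
Step 20: reduce E->T. Stack=[E - ( ( E] ptr=9 lookahead=) remaining=[) * id ) / id $]

Answer: reduce E->T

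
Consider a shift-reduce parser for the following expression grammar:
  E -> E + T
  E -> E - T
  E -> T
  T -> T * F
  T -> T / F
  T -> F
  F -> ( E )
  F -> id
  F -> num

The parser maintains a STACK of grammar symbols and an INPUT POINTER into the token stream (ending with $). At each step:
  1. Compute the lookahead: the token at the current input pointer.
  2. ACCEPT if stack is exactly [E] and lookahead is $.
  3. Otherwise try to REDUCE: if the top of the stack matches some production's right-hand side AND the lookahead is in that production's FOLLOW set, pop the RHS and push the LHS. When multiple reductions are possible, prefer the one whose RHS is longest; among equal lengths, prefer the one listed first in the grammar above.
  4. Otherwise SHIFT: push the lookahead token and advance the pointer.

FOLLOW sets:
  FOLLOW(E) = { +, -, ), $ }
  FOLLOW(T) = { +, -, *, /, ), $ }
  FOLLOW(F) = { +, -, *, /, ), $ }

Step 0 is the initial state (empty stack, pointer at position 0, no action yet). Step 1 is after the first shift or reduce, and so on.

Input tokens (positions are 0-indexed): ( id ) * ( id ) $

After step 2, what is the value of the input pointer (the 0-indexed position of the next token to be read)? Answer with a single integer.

Answer: 2

Derivation:
Step 1: shift (. Stack=[(] ptr=1 lookahead=id remaining=[id ) * ( id ) $]
Step 2: shift id. Stack=[( id] ptr=2 lookahead=) remaining=[) * ( id ) $]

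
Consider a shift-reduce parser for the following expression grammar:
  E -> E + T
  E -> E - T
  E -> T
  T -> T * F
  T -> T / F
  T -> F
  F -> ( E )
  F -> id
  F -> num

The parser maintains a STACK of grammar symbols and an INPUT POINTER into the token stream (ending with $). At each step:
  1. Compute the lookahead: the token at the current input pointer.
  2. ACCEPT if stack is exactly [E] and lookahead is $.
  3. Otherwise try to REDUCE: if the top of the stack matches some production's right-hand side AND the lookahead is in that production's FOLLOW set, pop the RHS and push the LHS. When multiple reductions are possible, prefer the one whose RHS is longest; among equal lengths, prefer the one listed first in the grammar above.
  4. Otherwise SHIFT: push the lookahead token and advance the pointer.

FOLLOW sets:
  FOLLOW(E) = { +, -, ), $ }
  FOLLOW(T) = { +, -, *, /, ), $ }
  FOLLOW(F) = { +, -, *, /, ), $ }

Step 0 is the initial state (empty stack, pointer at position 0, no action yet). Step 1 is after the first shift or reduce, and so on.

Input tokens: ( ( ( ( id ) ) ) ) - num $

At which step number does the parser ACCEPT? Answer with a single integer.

Answer: 30

Derivation:
Step 1: shift (. Stack=[(] ptr=1 lookahead=( remaining=[( ( ( id ) ) ) ) - num $]
Step 2: shift (. Stack=[( (] ptr=2 lookahead=( remaining=[( ( id ) ) ) ) - num $]
Step 3: shift (. Stack=[( ( (] ptr=3 lookahead=( remaining=[( id ) ) ) ) - num $]
Step 4: shift (. Stack=[( ( ( (] ptr=4 lookahead=id remaining=[id ) ) ) ) - num $]
Step 5: shift id. Stack=[( ( ( ( id] ptr=5 lookahead=) remaining=[) ) ) ) - num $]
Step 6: reduce F->id. Stack=[( ( ( ( F] ptr=5 lookahead=) remaining=[) ) ) ) - num $]
Step 7: reduce T->F. Stack=[( ( ( ( T] ptr=5 lookahead=) remaining=[) ) ) ) - num $]
Step 8: reduce E->T. Stack=[( ( ( ( E] ptr=5 lookahead=) remaining=[) ) ) ) - num $]
Step 9: shift ). Stack=[( ( ( ( E )] ptr=6 lookahead=) remaining=[) ) ) - num $]
Step 10: reduce F->( E ). Stack=[( ( ( F] ptr=6 lookahead=) remaining=[) ) ) - num $]
Step 11: reduce T->F. Stack=[( ( ( T] ptr=6 lookahead=) remaining=[) ) ) - num $]
Step 12: reduce E->T. Stack=[( ( ( E] ptr=6 lookahead=) remaining=[) ) ) - num $]
Step 13: shift ). Stack=[( ( ( E )] ptr=7 lookahead=) remaining=[) ) - num $]
Step 14: reduce F->( E ). Stack=[( ( F] ptr=7 lookahead=) remaining=[) ) - num $]
Step 15: reduce T->F. Stack=[( ( T] ptr=7 lookahead=) remaining=[) ) - num $]
Step 16: reduce E->T. Stack=[( ( E] ptr=7 lookahead=) remaining=[) ) - num $]
Step 17: shift ). Stack=[( ( E )] ptr=8 lookahead=) remaining=[) - num $]
Step 18: reduce F->( E ). Stack=[( F] ptr=8 lookahead=) remaining=[) - num $]
Step 19: reduce T->F. Stack=[( T] ptr=8 lookahead=) remaining=[) - num $]
Step 20: reduce E->T. Stack=[( E] ptr=8 lookahead=) remaining=[) - num $]
Step 21: shift ). Stack=[( E )] ptr=9 lookahead=- remaining=[- num $]
Step 22: reduce F->( E ). Stack=[F] ptr=9 lookahead=- remaining=[- num $]
Step 23: reduce T->F. Stack=[T] ptr=9 lookahead=- remaining=[- num $]
Step 24: reduce E->T. Stack=[E] ptr=9 lookahead=- remaining=[- num $]
Step 25: shift -. Stack=[E -] ptr=10 lookahead=num remaining=[num $]
Step 26: shift num. Stack=[E - num] ptr=11 lookahead=$ remaining=[$]
Step 27: reduce F->num. Stack=[E - F] ptr=11 lookahead=$ remaining=[$]
Step 28: reduce T->F. Stack=[E - T] ptr=11 lookahead=$ remaining=[$]
Step 29: reduce E->E - T. Stack=[E] ptr=11 lookahead=$ remaining=[$]
Step 30: accept. Stack=[E] ptr=11 lookahead=$ remaining=[$]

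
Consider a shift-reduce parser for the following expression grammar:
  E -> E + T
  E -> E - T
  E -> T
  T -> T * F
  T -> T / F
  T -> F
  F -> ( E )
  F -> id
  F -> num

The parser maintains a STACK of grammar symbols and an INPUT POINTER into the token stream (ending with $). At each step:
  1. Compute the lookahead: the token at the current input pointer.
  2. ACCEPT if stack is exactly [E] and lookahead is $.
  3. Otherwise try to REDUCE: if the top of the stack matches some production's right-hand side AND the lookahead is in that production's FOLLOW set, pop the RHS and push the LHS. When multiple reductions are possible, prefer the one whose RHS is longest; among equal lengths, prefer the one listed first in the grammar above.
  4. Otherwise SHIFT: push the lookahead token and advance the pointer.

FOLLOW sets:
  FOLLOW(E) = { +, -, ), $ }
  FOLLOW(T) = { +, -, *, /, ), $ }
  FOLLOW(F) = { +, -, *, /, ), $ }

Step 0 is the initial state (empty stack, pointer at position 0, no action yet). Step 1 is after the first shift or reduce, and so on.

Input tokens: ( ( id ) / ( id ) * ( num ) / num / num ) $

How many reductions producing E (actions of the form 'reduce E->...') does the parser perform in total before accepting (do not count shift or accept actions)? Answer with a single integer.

Answer: 5

Derivation:
Step 1: shift (. Stack=[(] ptr=1 lookahead=( remaining=[( id ) / ( id ) * ( num ) / num / num ) $]
Step 2: shift (. Stack=[( (] ptr=2 lookahead=id remaining=[id ) / ( id ) * ( num ) / num / num ) $]
Step 3: shift id. Stack=[( ( id] ptr=3 lookahead=) remaining=[) / ( id ) * ( num ) / num / num ) $]
Step 4: reduce F->id. Stack=[( ( F] ptr=3 lookahead=) remaining=[) / ( id ) * ( num ) / num / num ) $]
Step 5: reduce T->F. Stack=[( ( T] ptr=3 lookahead=) remaining=[) / ( id ) * ( num ) / num / num ) $]
Step 6: reduce E->T. Stack=[( ( E] ptr=3 lookahead=) remaining=[) / ( id ) * ( num ) / num / num ) $]
Step 7: shift ). Stack=[( ( E )] ptr=4 lookahead=/ remaining=[/ ( id ) * ( num ) / num / num ) $]
Step 8: reduce F->( E ). Stack=[( F] ptr=4 lookahead=/ remaining=[/ ( id ) * ( num ) / num / num ) $]
Step 9: reduce T->F. Stack=[( T] ptr=4 lookahead=/ remaining=[/ ( id ) * ( num ) / num / num ) $]
Step 10: shift /. Stack=[( T /] ptr=5 lookahead=( remaining=[( id ) * ( num ) / num / num ) $]
Step 11: shift (. Stack=[( T / (] ptr=6 lookahead=id remaining=[id ) * ( num ) / num / num ) $]
Step 12: shift id. Stack=[( T / ( id] ptr=7 lookahead=) remaining=[) * ( num ) / num / num ) $]
Step 13: reduce F->id. Stack=[( T / ( F] ptr=7 lookahead=) remaining=[) * ( num ) / num / num ) $]
Step 14: reduce T->F. Stack=[( T / ( T] ptr=7 lookahead=) remaining=[) * ( num ) / num / num ) $]
Step 15: reduce E->T. Stack=[( T / ( E] ptr=7 lookahead=) remaining=[) * ( num ) / num / num ) $]
Step 16: shift ). Stack=[( T / ( E )] ptr=8 lookahead=* remaining=[* ( num ) / num / num ) $]
Step 17: reduce F->( E ). Stack=[( T / F] ptr=8 lookahead=* remaining=[* ( num ) / num / num ) $]
Step 18: reduce T->T / F. Stack=[( T] ptr=8 lookahead=* remaining=[* ( num ) / num / num ) $]
Step 19: shift *. Stack=[( T *] ptr=9 lookahead=( remaining=[( num ) / num / num ) $]
Step 20: shift (. Stack=[( T * (] ptr=10 lookahead=num remaining=[num ) / num / num ) $]
Step 21: shift num. Stack=[( T * ( num] ptr=11 lookahead=) remaining=[) / num / num ) $]
Step 22: reduce F->num. Stack=[( T * ( F] ptr=11 lookahead=) remaining=[) / num / num ) $]
Step 23: reduce T->F. Stack=[( T * ( T] ptr=11 lookahead=) remaining=[) / num / num ) $]
Step 24: reduce E->T. Stack=[( T * ( E] ptr=11 lookahead=) remaining=[) / num / num ) $]
Step 25: shift ). Stack=[( T * ( E )] ptr=12 lookahead=/ remaining=[/ num / num ) $]
Step 26: reduce F->( E ). Stack=[( T * F] ptr=12 lookahead=/ remaining=[/ num / num ) $]
Step 27: reduce T->T * F. Stack=[( T] ptr=12 lookahead=/ remaining=[/ num / num ) $]
Step 28: shift /. Stack=[( T /] ptr=13 lookahead=num remaining=[num / num ) $]
Step 29: shift num. Stack=[( T / num] ptr=14 lookahead=/ remaining=[/ num ) $]
Step 30: reduce F->num. Stack=[( T / F] ptr=14 lookahead=/ remaining=[/ num ) $]
Step 31: reduce T->T / F. Stack=[( T] ptr=14 lookahead=/ remaining=[/ num ) $]
Step 32: shift /. Stack=[( T /] ptr=15 lookahead=num remaining=[num ) $]
Step 33: shift num. Stack=[( T / num] ptr=16 lookahead=) remaining=[) $]
Step 34: reduce F->num. Stack=[( T / F] ptr=16 lookahead=) remaining=[) $]
Step 35: reduce T->T / F. Stack=[( T] ptr=16 lookahead=) remaining=[) $]
Step 36: reduce E->T. Stack=[( E] ptr=16 lookahead=) remaining=[) $]
Step 37: shift ). Stack=[( E )] ptr=17 lookahead=$ remaining=[$]
Step 38: reduce F->( E ). Stack=[F] ptr=17 lookahead=$ remaining=[$]
Step 39: reduce T->F. Stack=[T] ptr=17 lookahead=$ remaining=[$]
Step 40: reduce E->T. Stack=[E] ptr=17 lookahead=$ remaining=[$]
Step 41: accept. Stack=[E] ptr=17 lookahead=$ remaining=[$]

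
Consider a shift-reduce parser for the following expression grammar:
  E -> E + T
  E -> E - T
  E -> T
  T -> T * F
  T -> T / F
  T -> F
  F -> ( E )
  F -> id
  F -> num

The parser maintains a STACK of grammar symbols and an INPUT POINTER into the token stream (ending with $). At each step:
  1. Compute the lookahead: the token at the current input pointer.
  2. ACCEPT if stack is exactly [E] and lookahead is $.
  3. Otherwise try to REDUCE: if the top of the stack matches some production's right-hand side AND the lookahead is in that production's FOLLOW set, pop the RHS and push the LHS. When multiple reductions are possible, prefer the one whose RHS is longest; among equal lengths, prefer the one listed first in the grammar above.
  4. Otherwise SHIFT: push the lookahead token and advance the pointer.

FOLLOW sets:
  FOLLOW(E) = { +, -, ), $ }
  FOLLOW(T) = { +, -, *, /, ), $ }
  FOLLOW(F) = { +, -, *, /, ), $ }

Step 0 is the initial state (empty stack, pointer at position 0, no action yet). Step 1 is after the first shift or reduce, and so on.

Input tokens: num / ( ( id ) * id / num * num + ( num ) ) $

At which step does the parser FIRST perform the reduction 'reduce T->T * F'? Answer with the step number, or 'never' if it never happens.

Answer: 17

Derivation:
Step 1: shift num. Stack=[num] ptr=1 lookahead=/ remaining=[/ ( ( id ) * id / num * num + ( num ) ) $]
Step 2: reduce F->num. Stack=[F] ptr=1 lookahead=/ remaining=[/ ( ( id ) * id / num * num + ( num ) ) $]
Step 3: reduce T->F. Stack=[T] ptr=1 lookahead=/ remaining=[/ ( ( id ) * id / num * num + ( num ) ) $]
Step 4: shift /. Stack=[T /] ptr=2 lookahead=( remaining=[( ( id ) * id / num * num + ( num ) ) $]
Step 5: shift (. Stack=[T / (] ptr=3 lookahead=( remaining=[( id ) * id / num * num + ( num ) ) $]
Step 6: shift (. Stack=[T / ( (] ptr=4 lookahead=id remaining=[id ) * id / num * num + ( num ) ) $]
Step 7: shift id. Stack=[T / ( ( id] ptr=5 lookahead=) remaining=[) * id / num * num + ( num ) ) $]
Step 8: reduce F->id. Stack=[T / ( ( F] ptr=5 lookahead=) remaining=[) * id / num * num + ( num ) ) $]
Step 9: reduce T->F. Stack=[T / ( ( T] ptr=5 lookahead=) remaining=[) * id / num * num + ( num ) ) $]
Step 10: reduce E->T. Stack=[T / ( ( E] ptr=5 lookahead=) remaining=[) * id / num * num + ( num ) ) $]
Step 11: shift ). Stack=[T / ( ( E )] ptr=6 lookahead=* remaining=[* id / num * num + ( num ) ) $]
Step 12: reduce F->( E ). Stack=[T / ( F] ptr=6 lookahead=* remaining=[* id / num * num + ( num ) ) $]
Step 13: reduce T->F. Stack=[T / ( T] ptr=6 lookahead=* remaining=[* id / num * num + ( num ) ) $]
Step 14: shift *. Stack=[T / ( T *] ptr=7 lookahead=id remaining=[id / num * num + ( num ) ) $]
Step 15: shift id. Stack=[T / ( T * id] ptr=8 lookahead=/ remaining=[/ num * num + ( num ) ) $]
Step 16: reduce F->id. Stack=[T / ( T * F] ptr=8 lookahead=/ remaining=[/ num * num + ( num ) ) $]
Step 17: reduce T->T * F. Stack=[T / ( T] ptr=8 lookahead=/ remaining=[/ num * num + ( num ) ) $]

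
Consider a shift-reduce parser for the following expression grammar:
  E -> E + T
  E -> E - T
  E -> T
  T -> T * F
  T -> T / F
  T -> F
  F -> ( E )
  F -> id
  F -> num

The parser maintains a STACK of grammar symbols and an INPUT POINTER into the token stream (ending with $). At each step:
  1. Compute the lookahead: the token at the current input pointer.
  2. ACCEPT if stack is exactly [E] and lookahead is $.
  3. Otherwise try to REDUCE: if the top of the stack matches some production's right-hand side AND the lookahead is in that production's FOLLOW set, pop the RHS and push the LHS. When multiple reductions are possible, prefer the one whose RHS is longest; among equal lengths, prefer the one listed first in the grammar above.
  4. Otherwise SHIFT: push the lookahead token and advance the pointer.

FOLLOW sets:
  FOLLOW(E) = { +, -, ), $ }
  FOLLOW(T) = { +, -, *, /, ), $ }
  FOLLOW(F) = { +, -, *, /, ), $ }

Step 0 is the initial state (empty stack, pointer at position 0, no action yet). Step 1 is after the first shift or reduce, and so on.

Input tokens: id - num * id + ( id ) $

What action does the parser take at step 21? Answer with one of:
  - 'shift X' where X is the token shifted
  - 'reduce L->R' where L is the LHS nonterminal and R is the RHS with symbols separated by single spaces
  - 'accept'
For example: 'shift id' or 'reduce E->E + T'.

Answer: reduce F->( E )

Derivation:
Step 1: shift id. Stack=[id] ptr=1 lookahead=- remaining=[- num * id + ( id ) $]
Step 2: reduce F->id. Stack=[F] ptr=1 lookahead=- remaining=[- num * id + ( id ) $]
Step 3: reduce T->F. Stack=[T] ptr=1 lookahead=- remaining=[- num * id + ( id ) $]
Step 4: reduce E->T. Stack=[E] ptr=1 lookahead=- remaining=[- num * id + ( id ) $]
Step 5: shift -. Stack=[E -] ptr=2 lookahead=num remaining=[num * id + ( id ) $]
Step 6: shift num. Stack=[E - num] ptr=3 lookahead=* remaining=[* id + ( id ) $]
Step 7: reduce F->num. Stack=[E - F] ptr=3 lookahead=* remaining=[* id + ( id ) $]
Step 8: reduce T->F. Stack=[E - T] ptr=3 lookahead=* remaining=[* id + ( id ) $]
Step 9: shift *. Stack=[E - T *] ptr=4 lookahead=id remaining=[id + ( id ) $]
Step 10: shift id. Stack=[E - T * id] ptr=5 lookahead=+ remaining=[+ ( id ) $]
Step 11: reduce F->id. Stack=[E - T * F] ptr=5 lookahead=+ remaining=[+ ( id ) $]
Step 12: reduce T->T * F. Stack=[E - T] ptr=5 lookahead=+ remaining=[+ ( id ) $]
Step 13: reduce E->E - T. Stack=[E] ptr=5 lookahead=+ remaining=[+ ( id ) $]
Step 14: shift +. Stack=[E +] ptr=6 lookahead=( remaining=[( id ) $]
Step 15: shift (. Stack=[E + (] ptr=7 lookahead=id remaining=[id ) $]
Step 16: shift id. Stack=[E + ( id] ptr=8 lookahead=) remaining=[) $]
Step 17: reduce F->id. Stack=[E + ( F] ptr=8 lookahead=) remaining=[) $]
Step 18: reduce T->F. Stack=[E + ( T] ptr=8 lookahead=) remaining=[) $]
Step 19: reduce E->T. Stack=[E + ( E] ptr=8 lookahead=) remaining=[) $]
Step 20: shift ). Stack=[E + ( E )] ptr=9 lookahead=$ remaining=[$]
Step 21: reduce F->( E ). Stack=[E + F] ptr=9 lookahead=$ remaining=[$]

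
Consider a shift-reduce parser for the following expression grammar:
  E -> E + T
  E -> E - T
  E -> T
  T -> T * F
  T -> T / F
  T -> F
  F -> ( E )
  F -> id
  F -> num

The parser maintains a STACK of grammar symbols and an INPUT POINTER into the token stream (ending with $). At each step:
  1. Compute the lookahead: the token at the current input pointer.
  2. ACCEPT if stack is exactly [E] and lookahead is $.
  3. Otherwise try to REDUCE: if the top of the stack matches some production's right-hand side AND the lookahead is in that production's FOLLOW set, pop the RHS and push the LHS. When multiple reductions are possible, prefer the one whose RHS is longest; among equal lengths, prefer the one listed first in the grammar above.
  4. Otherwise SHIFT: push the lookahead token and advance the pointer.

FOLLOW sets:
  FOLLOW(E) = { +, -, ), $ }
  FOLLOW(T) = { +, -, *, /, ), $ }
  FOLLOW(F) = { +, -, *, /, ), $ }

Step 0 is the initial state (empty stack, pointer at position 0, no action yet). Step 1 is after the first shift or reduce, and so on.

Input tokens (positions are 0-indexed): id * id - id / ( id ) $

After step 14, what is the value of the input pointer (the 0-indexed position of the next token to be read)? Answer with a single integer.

Step 1: shift id. Stack=[id] ptr=1 lookahead=* remaining=[* id - id / ( id ) $]
Step 2: reduce F->id. Stack=[F] ptr=1 lookahead=* remaining=[* id - id / ( id ) $]
Step 3: reduce T->F. Stack=[T] ptr=1 lookahead=* remaining=[* id - id / ( id ) $]
Step 4: shift *. Stack=[T *] ptr=2 lookahead=id remaining=[id - id / ( id ) $]
Step 5: shift id. Stack=[T * id] ptr=3 lookahead=- remaining=[- id / ( id ) $]
Step 6: reduce F->id. Stack=[T * F] ptr=3 lookahead=- remaining=[- id / ( id ) $]
Step 7: reduce T->T * F. Stack=[T] ptr=3 lookahead=- remaining=[- id / ( id ) $]
Step 8: reduce E->T. Stack=[E] ptr=3 lookahead=- remaining=[- id / ( id ) $]
Step 9: shift -. Stack=[E -] ptr=4 lookahead=id remaining=[id / ( id ) $]
Step 10: shift id. Stack=[E - id] ptr=5 lookahead=/ remaining=[/ ( id ) $]
Step 11: reduce F->id. Stack=[E - F] ptr=5 lookahead=/ remaining=[/ ( id ) $]
Step 12: reduce T->F. Stack=[E - T] ptr=5 lookahead=/ remaining=[/ ( id ) $]
Step 13: shift /. Stack=[E - T /] ptr=6 lookahead=( remaining=[( id ) $]
Step 14: shift (. Stack=[E - T / (] ptr=7 lookahead=id remaining=[id ) $]

Answer: 7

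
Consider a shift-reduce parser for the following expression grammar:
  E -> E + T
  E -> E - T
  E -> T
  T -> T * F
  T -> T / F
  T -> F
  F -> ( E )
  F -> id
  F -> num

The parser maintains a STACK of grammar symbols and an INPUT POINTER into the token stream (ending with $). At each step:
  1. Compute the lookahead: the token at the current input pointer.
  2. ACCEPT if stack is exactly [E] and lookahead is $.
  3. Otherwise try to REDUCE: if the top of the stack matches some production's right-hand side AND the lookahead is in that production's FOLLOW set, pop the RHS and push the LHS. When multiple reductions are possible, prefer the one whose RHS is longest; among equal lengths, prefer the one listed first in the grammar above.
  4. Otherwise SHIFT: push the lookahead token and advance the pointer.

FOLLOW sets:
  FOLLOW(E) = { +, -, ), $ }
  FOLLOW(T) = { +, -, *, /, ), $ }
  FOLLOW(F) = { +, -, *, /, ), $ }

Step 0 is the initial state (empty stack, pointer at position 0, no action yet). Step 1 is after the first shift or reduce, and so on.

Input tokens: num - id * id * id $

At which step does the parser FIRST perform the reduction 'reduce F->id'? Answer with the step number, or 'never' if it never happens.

Step 1: shift num. Stack=[num] ptr=1 lookahead=- remaining=[- id * id * id $]
Step 2: reduce F->num. Stack=[F] ptr=1 lookahead=- remaining=[- id * id * id $]
Step 3: reduce T->F. Stack=[T] ptr=1 lookahead=- remaining=[- id * id * id $]
Step 4: reduce E->T. Stack=[E] ptr=1 lookahead=- remaining=[- id * id * id $]
Step 5: shift -. Stack=[E -] ptr=2 lookahead=id remaining=[id * id * id $]
Step 6: shift id. Stack=[E - id] ptr=3 lookahead=* remaining=[* id * id $]
Step 7: reduce F->id. Stack=[E - F] ptr=3 lookahead=* remaining=[* id * id $]

Answer: 7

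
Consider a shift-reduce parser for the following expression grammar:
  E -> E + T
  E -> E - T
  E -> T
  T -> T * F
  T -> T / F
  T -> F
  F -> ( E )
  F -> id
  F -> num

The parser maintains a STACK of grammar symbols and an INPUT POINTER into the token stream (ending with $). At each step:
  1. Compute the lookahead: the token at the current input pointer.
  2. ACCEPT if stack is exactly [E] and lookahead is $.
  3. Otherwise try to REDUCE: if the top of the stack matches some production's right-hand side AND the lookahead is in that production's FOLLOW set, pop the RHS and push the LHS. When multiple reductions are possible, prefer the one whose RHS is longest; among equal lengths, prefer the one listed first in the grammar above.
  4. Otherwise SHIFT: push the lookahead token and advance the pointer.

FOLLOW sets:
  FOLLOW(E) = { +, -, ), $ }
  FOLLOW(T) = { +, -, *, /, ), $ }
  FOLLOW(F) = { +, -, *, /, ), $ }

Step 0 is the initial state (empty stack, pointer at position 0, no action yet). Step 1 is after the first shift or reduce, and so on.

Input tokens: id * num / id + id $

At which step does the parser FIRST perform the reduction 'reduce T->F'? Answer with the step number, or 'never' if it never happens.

Step 1: shift id. Stack=[id] ptr=1 lookahead=* remaining=[* num / id + id $]
Step 2: reduce F->id. Stack=[F] ptr=1 lookahead=* remaining=[* num / id + id $]
Step 3: reduce T->F. Stack=[T] ptr=1 lookahead=* remaining=[* num / id + id $]

Answer: 3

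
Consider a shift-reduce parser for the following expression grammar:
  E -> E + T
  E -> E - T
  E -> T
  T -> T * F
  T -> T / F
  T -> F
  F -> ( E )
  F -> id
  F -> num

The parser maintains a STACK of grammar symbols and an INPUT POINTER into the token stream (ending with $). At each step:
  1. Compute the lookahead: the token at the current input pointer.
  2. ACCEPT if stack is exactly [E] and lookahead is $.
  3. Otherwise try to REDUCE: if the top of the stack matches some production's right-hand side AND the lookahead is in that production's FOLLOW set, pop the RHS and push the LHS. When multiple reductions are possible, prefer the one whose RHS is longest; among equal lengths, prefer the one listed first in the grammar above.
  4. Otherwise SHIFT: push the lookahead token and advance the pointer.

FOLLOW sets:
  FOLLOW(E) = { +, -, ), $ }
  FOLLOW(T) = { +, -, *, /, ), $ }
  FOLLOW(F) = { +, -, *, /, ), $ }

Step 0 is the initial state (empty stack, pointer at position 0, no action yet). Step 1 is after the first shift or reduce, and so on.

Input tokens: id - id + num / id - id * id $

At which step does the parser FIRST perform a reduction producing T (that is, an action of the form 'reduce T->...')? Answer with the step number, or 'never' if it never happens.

Step 1: shift id. Stack=[id] ptr=1 lookahead=- remaining=[- id + num / id - id * id $]
Step 2: reduce F->id. Stack=[F] ptr=1 lookahead=- remaining=[- id + num / id - id * id $]
Step 3: reduce T->F. Stack=[T] ptr=1 lookahead=- remaining=[- id + num / id - id * id $]

Answer: 3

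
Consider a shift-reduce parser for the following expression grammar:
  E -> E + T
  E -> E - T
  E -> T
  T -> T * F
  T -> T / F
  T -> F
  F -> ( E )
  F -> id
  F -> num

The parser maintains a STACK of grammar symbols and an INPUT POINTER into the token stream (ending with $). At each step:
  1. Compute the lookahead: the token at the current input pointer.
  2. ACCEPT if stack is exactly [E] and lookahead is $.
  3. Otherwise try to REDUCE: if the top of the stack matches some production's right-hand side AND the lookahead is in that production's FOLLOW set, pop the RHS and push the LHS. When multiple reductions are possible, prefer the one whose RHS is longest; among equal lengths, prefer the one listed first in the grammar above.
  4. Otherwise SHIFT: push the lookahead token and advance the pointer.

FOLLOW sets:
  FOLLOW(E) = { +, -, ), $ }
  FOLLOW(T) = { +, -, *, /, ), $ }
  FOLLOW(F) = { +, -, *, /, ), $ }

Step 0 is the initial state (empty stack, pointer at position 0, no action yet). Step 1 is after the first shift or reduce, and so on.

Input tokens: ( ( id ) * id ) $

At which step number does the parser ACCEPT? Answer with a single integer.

Step 1: shift (. Stack=[(] ptr=1 lookahead=( remaining=[( id ) * id ) $]
Step 2: shift (. Stack=[( (] ptr=2 lookahead=id remaining=[id ) * id ) $]
Step 3: shift id. Stack=[( ( id] ptr=3 lookahead=) remaining=[) * id ) $]
Step 4: reduce F->id. Stack=[( ( F] ptr=3 lookahead=) remaining=[) * id ) $]
Step 5: reduce T->F. Stack=[( ( T] ptr=3 lookahead=) remaining=[) * id ) $]
Step 6: reduce E->T. Stack=[( ( E] ptr=3 lookahead=) remaining=[) * id ) $]
Step 7: shift ). Stack=[( ( E )] ptr=4 lookahead=* remaining=[* id ) $]
Step 8: reduce F->( E ). Stack=[( F] ptr=4 lookahead=* remaining=[* id ) $]
Step 9: reduce T->F. Stack=[( T] ptr=4 lookahead=* remaining=[* id ) $]
Step 10: shift *. Stack=[( T *] ptr=5 lookahead=id remaining=[id ) $]
Step 11: shift id. Stack=[( T * id] ptr=6 lookahead=) remaining=[) $]
Step 12: reduce F->id. Stack=[( T * F] ptr=6 lookahead=) remaining=[) $]
Step 13: reduce T->T * F. Stack=[( T] ptr=6 lookahead=) remaining=[) $]
Step 14: reduce E->T. Stack=[( E] ptr=6 lookahead=) remaining=[) $]
Step 15: shift ). Stack=[( E )] ptr=7 lookahead=$ remaining=[$]
Step 16: reduce F->( E ). Stack=[F] ptr=7 lookahead=$ remaining=[$]
Step 17: reduce T->F. Stack=[T] ptr=7 lookahead=$ remaining=[$]
Step 18: reduce E->T. Stack=[E] ptr=7 lookahead=$ remaining=[$]
Step 19: accept. Stack=[E] ptr=7 lookahead=$ remaining=[$]

Answer: 19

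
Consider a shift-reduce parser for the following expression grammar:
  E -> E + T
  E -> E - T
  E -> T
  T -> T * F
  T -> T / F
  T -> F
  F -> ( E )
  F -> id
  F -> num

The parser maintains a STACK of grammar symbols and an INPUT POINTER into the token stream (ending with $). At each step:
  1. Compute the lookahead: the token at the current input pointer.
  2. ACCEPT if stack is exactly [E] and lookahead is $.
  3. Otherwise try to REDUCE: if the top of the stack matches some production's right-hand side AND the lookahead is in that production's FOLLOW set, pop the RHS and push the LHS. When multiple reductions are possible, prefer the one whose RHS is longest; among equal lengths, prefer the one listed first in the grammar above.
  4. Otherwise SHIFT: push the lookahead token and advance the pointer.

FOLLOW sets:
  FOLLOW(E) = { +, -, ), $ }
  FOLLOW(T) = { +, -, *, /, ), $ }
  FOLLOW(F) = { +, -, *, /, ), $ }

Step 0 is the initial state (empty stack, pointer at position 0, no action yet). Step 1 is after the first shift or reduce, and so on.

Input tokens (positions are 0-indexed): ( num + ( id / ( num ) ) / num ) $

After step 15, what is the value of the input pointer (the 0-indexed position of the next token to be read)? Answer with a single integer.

Step 1: shift (. Stack=[(] ptr=1 lookahead=num remaining=[num + ( id / ( num ) ) / num ) $]
Step 2: shift num. Stack=[( num] ptr=2 lookahead=+ remaining=[+ ( id / ( num ) ) / num ) $]
Step 3: reduce F->num. Stack=[( F] ptr=2 lookahead=+ remaining=[+ ( id / ( num ) ) / num ) $]
Step 4: reduce T->F. Stack=[( T] ptr=2 lookahead=+ remaining=[+ ( id / ( num ) ) / num ) $]
Step 5: reduce E->T. Stack=[( E] ptr=2 lookahead=+ remaining=[+ ( id / ( num ) ) / num ) $]
Step 6: shift +. Stack=[( E +] ptr=3 lookahead=( remaining=[( id / ( num ) ) / num ) $]
Step 7: shift (. Stack=[( E + (] ptr=4 lookahead=id remaining=[id / ( num ) ) / num ) $]
Step 8: shift id. Stack=[( E + ( id] ptr=5 lookahead=/ remaining=[/ ( num ) ) / num ) $]
Step 9: reduce F->id. Stack=[( E + ( F] ptr=5 lookahead=/ remaining=[/ ( num ) ) / num ) $]
Step 10: reduce T->F. Stack=[( E + ( T] ptr=5 lookahead=/ remaining=[/ ( num ) ) / num ) $]
Step 11: shift /. Stack=[( E + ( T /] ptr=6 lookahead=( remaining=[( num ) ) / num ) $]
Step 12: shift (. Stack=[( E + ( T / (] ptr=7 lookahead=num remaining=[num ) ) / num ) $]
Step 13: shift num. Stack=[( E + ( T / ( num] ptr=8 lookahead=) remaining=[) ) / num ) $]
Step 14: reduce F->num. Stack=[( E + ( T / ( F] ptr=8 lookahead=) remaining=[) ) / num ) $]
Step 15: reduce T->F. Stack=[( E + ( T / ( T] ptr=8 lookahead=) remaining=[) ) / num ) $]

Answer: 8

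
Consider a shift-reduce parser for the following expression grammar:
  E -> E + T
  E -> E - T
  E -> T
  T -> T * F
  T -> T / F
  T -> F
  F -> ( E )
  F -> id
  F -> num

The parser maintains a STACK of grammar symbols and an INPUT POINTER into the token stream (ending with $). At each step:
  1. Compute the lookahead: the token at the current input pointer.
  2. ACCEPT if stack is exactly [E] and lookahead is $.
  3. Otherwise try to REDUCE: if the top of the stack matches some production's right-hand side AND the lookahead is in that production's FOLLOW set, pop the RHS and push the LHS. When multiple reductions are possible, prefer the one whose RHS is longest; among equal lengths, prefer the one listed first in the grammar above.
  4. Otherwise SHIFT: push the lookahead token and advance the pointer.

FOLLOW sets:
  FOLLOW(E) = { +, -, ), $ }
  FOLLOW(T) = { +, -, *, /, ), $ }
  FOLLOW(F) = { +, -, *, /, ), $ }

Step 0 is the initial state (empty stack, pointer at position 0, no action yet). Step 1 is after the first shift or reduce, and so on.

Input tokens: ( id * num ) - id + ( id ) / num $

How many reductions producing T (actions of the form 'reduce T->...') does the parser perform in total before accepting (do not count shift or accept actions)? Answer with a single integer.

Step 1: shift (. Stack=[(] ptr=1 lookahead=id remaining=[id * num ) - id + ( id ) / num $]
Step 2: shift id. Stack=[( id] ptr=2 lookahead=* remaining=[* num ) - id + ( id ) / num $]
Step 3: reduce F->id. Stack=[( F] ptr=2 lookahead=* remaining=[* num ) - id + ( id ) / num $]
Step 4: reduce T->F. Stack=[( T] ptr=2 lookahead=* remaining=[* num ) - id + ( id ) / num $]
Step 5: shift *. Stack=[( T *] ptr=3 lookahead=num remaining=[num ) - id + ( id ) / num $]
Step 6: shift num. Stack=[( T * num] ptr=4 lookahead=) remaining=[) - id + ( id ) / num $]
Step 7: reduce F->num. Stack=[( T * F] ptr=4 lookahead=) remaining=[) - id + ( id ) / num $]
Step 8: reduce T->T * F. Stack=[( T] ptr=4 lookahead=) remaining=[) - id + ( id ) / num $]
Step 9: reduce E->T. Stack=[( E] ptr=4 lookahead=) remaining=[) - id + ( id ) / num $]
Step 10: shift ). Stack=[( E )] ptr=5 lookahead=- remaining=[- id + ( id ) / num $]
Step 11: reduce F->( E ). Stack=[F] ptr=5 lookahead=- remaining=[- id + ( id ) / num $]
Step 12: reduce T->F. Stack=[T] ptr=5 lookahead=- remaining=[- id + ( id ) / num $]
Step 13: reduce E->T. Stack=[E] ptr=5 lookahead=- remaining=[- id + ( id ) / num $]
Step 14: shift -. Stack=[E -] ptr=6 lookahead=id remaining=[id + ( id ) / num $]
Step 15: shift id. Stack=[E - id] ptr=7 lookahead=+ remaining=[+ ( id ) / num $]
Step 16: reduce F->id. Stack=[E - F] ptr=7 lookahead=+ remaining=[+ ( id ) / num $]
Step 17: reduce T->F. Stack=[E - T] ptr=7 lookahead=+ remaining=[+ ( id ) / num $]
Step 18: reduce E->E - T. Stack=[E] ptr=7 lookahead=+ remaining=[+ ( id ) / num $]
Step 19: shift +. Stack=[E +] ptr=8 lookahead=( remaining=[( id ) / num $]
Step 20: shift (. Stack=[E + (] ptr=9 lookahead=id remaining=[id ) / num $]
Step 21: shift id. Stack=[E + ( id] ptr=10 lookahead=) remaining=[) / num $]
Step 22: reduce F->id. Stack=[E + ( F] ptr=10 lookahead=) remaining=[) / num $]
Step 23: reduce T->F. Stack=[E + ( T] ptr=10 lookahead=) remaining=[) / num $]
Step 24: reduce E->T. Stack=[E + ( E] ptr=10 lookahead=) remaining=[) / num $]
Step 25: shift ). Stack=[E + ( E )] ptr=11 lookahead=/ remaining=[/ num $]
Step 26: reduce F->( E ). Stack=[E + F] ptr=11 lookahead=/ remaining=[/ num $]
Step 27: reduce T->F. Stack=[E + T] ptr=11 lookahead=/ remaining=[/ num $]
Step 28: shift /. Stack=[E + T /] ptr=12 lookahead=num remaining=[num $]
Step 29: shift num. Stack=[E + T / num] ptr=13 lookahead=$ remaining=[$]
Step 30: reduce F->num. Stack=[E + T / F] ptr=13 lookahead=$ remaining=[$]
Step 31: reduce T->T / F. Stack=[E + T] ptr=13 lookahead=$ remaining=[$]
Step 32: reduce E->E + T. Stack=[E] ptr=13 lookahead=$ remaining=[$]
Step 33: accept. Stack=[E] ptr=13 lookahead=$ remaining=[$]

Answer: 7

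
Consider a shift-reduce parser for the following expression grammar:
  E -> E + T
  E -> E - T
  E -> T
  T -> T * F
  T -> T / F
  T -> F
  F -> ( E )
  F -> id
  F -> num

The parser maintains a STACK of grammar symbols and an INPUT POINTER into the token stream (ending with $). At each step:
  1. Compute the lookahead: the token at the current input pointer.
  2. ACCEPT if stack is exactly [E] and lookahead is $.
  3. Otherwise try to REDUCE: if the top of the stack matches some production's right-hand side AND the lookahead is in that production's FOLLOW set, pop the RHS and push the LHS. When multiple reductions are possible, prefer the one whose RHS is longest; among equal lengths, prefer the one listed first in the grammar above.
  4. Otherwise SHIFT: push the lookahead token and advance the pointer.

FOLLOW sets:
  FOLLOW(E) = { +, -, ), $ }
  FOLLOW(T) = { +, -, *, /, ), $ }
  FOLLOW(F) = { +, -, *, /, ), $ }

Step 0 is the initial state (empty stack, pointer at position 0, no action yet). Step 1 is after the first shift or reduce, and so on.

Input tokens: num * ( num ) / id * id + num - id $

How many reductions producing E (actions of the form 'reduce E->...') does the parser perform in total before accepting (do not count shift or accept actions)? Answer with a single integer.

Answer: 4

Derivation:
Step 1: shift num. Stack=[num] ptr=1 lookahead=* remaining=[* ( num ) / id * id + num - id $]
Step 2: reduce F->num. Stack=[F] ptr=1 lookahead=* remaining=[* ( num ) / id * id + num - id $]
Step 3: reduce T->F. Stack=[T] ptr=1 lookahead=* remaining=[* ( num ) / id * id + num - id $]
Step 4: shift *. Stack=[T *] ptr=2 lookahead=( remaining=[( num ) / id * id + num - id $]
Step 5: shift (. Stack=[T * (] ptr=3 lookahead=num remaining=[num ) / id * id + num - id $]
Step 6: shift num. Stack=[T * ( num] ptr=4 lookahead=) remaining=[) / id * id + num - id $]
Step 7: reduce F->num. Stack=[T * ( F] ptr=4 lookahead=) remaining=[) / id * id + num - id $]
Step 8: reduce T->F. Stack=[T * ( T] ptr=4 lookahead=) remaining=[) / id * id + num - id $]
Step 9: reduce E->T. Stack=[T * ( E] ptr=4 lookahead=) remaining=[) / id * id + num - id $]
Step 10: shift ). Stack=[T * ( E )] ptr=5 lookahead=/ remaining=[/ id * id + num - id $]
Step 11: reduce F->( E ). Stack=[T * F] ptr=5 lookahead=/ remaining=[/ id * id + num - id $]
Step 12: reduce T->T * F. Stack=[T] ptr=5 lookahead=/ remaining=[/ id * id + num - id $]
Step 13: shift /. Stack=[T /] ptr=6 lookahead=id remaining=[id * id + num - id $]
Step 14: shift id. Stack=[T / id] ptr=7 lookahead=* remaining=[* id + num - id $]
Step 15: reduce F->id. Stack=[T / F] ptr=7 lookahead=* remaining=[* id + num - id $]
Step 16: reduce T->T / F. Stack=[T] ptr=7 lookahead=* remaining=[* id + num - id $]
Step 17: shift *. Stack=[T *] ptr=8 lookahead=id remaining=[id + num - id $]
Step 18: shift id. Stack=[T * id] ptr=9 lookahead=+ remaining=[+ num - id $]
Step 19: reduce F->id. Stack=[T * F] ptr=9 lookahead=+ remaining=[+ num - id $]
Step 20: reduce T->T * F. Stack=[T] ptr=9 lookahead=+ remaining=[+ num - id $]
Step 21: reduce E->T. Stack=[E] ptr=9 lookahead=+ remaining=[+ num - id $]
Step 22: shift +. Stack=[E +] ptr=10 lookahead=num remaining=[num - id $]
Step 23: shift num. Stack=[E + num] ptr=11 lookahead=- remaining=[- id $]
Step 24: reduce F->num. Stack=[E + F] ptr=11 lookahead=- remaining=[- id $]
Step 25: reduce T->F. Stack=[E + T] ptr=11 lookahead=- remaining=[- id $]
Step 26: reduce E->E + T. Stack=[E] ptr=11 lookahead=- remaining=[- id $]
Step 27: shift -. Stack=[E -] ptr=12 lookahead=id remaining=[id $]
Step 28: shift id. Stack=[E - id] ptr=13 lookahead=$ remaining=[$]
Step 29: reduce F->id. Stack=[E - F] ptr=13 lookahead=$ remaining=[$]
Step 30: reduce T->F. Stack=[E - T] ptr=13 lookahead=$ remaining=[$]
Step 31: reduce E->E - T. Stack=[E] ptr=13 lookahead=$ remaining=[$]
Step 32: accept. Stack=[E] ptr=13 lookahead=$ remaining=[$]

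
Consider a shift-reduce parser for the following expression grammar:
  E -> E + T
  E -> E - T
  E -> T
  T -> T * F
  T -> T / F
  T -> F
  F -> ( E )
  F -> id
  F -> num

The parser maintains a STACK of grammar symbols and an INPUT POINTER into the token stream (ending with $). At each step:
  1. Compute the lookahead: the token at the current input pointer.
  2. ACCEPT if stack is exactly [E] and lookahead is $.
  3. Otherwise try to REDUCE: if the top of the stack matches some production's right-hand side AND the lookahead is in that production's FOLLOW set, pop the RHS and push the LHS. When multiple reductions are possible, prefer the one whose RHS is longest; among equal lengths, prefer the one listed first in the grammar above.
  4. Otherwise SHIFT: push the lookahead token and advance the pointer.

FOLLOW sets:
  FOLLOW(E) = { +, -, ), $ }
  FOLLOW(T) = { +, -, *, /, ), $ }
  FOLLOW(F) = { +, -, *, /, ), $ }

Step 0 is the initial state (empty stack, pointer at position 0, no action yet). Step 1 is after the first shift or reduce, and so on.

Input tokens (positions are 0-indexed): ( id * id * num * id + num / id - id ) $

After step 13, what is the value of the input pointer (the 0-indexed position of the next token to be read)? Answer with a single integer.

Answer: 7

Derivation:
Step 1: shift (. Stack=[(] ptr=1 lookahead=id remaining=[id * id * num * id + num / id - id ) $]
Step 2: shift id. Stack=[( id] ptr=2 lookahead=* remaining=[* id * num * id + num / id - id ) $]
Step 3: reduce F->id. Stack=[( F] ptr=2 lookahead=* remaining=[* id * num * id + num / id - id ) $]
Step 4: reduce T->F. Stack=[( T] ptr=2 lookahead=* remaining=[* id * num * id + num / id - id ) $]
Step 5: shift *. Stack=[( T *] ptr=3 lookahead=id remaining=[id * num * id + num / id - id ) $]
Step 6: shift id. Stack=[( T * id] ptr=4 lookahead=* remaining=[* num * id + num / id - id ) $]
Step 7: reduce F->id. Stack=[( T * F] ptr=4 lookahead=* remaining=[* num * id + num / id - id ) $]
Step 8: reduce T->T * F. Stack=[( T] ptr=4 lookahead=* remaining=[* num * id + num / id - id ) $]
Step 9: shift *. Stack=[( T *] ptr=5 lookahead=num remaining=[num * id + num / id - id ) $]
Step 10: shift num. Stack=[( T * num] ptr=6 lookahead=* remaining=[* id + num / id - id ) $]
Step 11: reduce F->num. Stack=[( T * F] ptr=6 lookahead=* remaining=[* id + num / id - id ) $]
Step 12: reduce T->T * F. Stack=[( T] ptr=6 lookahead=* remaining=[* id + num / id - id ) $]
Step 13: shift *. Stack=[( T *] ptr=7 lookahead=id remaining=[id + num / id - id ) $]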